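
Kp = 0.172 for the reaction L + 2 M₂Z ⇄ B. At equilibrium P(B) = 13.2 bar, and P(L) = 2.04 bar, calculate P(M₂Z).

At equilibrium, Kp = P(B) / (P(L)·P(M₂Z)²) = 0.172.
(13.2) / ((2.04)·(P(M₂Z))²) = 0.172
P(M₂Z)² = 37.6 ⇒ P(M₂Z) = 6.13 bar

P(M₂Z) = 6.13 bar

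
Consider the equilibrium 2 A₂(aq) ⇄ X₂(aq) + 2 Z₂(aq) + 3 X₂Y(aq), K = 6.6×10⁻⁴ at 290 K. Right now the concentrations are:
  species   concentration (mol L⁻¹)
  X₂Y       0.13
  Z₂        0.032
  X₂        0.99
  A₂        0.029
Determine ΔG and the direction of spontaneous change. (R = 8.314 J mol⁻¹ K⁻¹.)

ΔG = 3.35 kJ/mol; the forward reaction is non-spontaneous

Q = [X₂]·[Z₂]²·[X₂Y]³ / [A₂]² = (0.99)·(0.032)²·(0.13)³ / (0.029)² = 0.00265
ΔG = RT ln(Q/K) = (8.314 J mol⁻¹ K⁻¹)(290 K) × ln(0.00265/6.6×10⁻⁴)
   = (2.411 kJ/mol)(1.390) = 3.35 kJ/mol
ΔG > 0, so the forward reaction is non-spontaneous (proceeds in reverse).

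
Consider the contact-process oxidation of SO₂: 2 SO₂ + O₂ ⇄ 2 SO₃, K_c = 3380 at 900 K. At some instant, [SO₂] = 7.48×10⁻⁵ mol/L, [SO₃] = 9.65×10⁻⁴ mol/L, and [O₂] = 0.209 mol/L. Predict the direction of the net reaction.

Q_c = [SO₃]² / ([SO₂]²·[O₂]) = (9.65×10⁻⁴)² / ((7.48×10⁻⁵)²·(0.209)) = 796
Q_c = 796 < K_c = 3380, so the forward reaction proceeds.

toward products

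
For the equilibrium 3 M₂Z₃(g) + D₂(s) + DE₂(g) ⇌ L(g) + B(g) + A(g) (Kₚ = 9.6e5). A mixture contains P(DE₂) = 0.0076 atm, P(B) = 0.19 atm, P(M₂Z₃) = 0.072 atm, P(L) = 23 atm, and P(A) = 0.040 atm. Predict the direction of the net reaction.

to the right

(D₂ is a pure solid — omitted from Qₚ.)
Qₚ = P(L)·P(B)·P(A) / (P(M₂Z₃)³·P(DE₂)) = (23)·(0.19)·(0.040) / ((0.072)³·(0.0076)) = 62000
Qₚ = 62000 < Kₚ = 9.6e5, so the forward reaction proceeds.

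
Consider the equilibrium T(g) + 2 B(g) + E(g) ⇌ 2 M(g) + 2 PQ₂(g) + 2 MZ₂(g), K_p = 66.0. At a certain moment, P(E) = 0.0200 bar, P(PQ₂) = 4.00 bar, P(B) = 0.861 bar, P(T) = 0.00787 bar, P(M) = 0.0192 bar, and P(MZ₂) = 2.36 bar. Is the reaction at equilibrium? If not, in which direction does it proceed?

to the left

Q_p = P(M)²·P(PQ₂)²·P(MZ₂)² / (P(T)·P(B)²·P(E)) = (0.0192)²·(4.00)²·(2.36)² / ((0.00787)·(0.861)²·(0.0200)) = 282
Q_p = 282 > K_p = 66.0, so the reverse reaction proceeds.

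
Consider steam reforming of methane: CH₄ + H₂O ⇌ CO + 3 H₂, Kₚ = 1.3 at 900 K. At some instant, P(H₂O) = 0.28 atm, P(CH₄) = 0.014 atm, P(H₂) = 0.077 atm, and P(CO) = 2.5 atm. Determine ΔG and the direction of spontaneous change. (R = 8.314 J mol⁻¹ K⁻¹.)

ΔG = -11.2 kJ/mol; the forward reaction is spontaneous

Qₚ = P(CO)·P(H₂)³ / (P(CH₄)·P(H₂O)) = (2.5)·(0.077)³ / ((0.014)·(0.28)) = 0.291
ΔG = RT ln(Qₚ/Kₚ) = (8.314 J mol⁻¹ K⁻¹)(900 K) × ln(0.291/1.3)
   = (7.483 kJ/mol)(-1.497) = -11.2 kJ/mol
ΔG < 0, so the forward reaction is spontaneous (proceeds forward).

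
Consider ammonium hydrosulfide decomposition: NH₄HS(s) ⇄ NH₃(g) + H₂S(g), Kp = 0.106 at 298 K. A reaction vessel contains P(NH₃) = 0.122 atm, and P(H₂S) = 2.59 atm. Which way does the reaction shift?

(NH₄HS is a pure solid — omitted from Qp.)
Qp = P(NH₃)·P(H₂S) = (0.122)·(2.59) = 0.316
Qp = 0.316 > Kp = 0.106, so the reverse reaction proceeds.

reverse (toward reactants)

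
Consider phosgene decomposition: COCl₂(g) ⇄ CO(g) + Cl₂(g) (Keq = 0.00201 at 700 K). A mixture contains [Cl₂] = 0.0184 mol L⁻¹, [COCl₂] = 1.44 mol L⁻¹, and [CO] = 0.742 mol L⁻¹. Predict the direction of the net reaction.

to the left

Q = [CO]·[Cl₂] / [COCl₂] = (0.742)·(0.0184) / (1.44) = 0.00948
Q = 0.00948 > Keq = 0.00201, so the reverse reaction proceeds.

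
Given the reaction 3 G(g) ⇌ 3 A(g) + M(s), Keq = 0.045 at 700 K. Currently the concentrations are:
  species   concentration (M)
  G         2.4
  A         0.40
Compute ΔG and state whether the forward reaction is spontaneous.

(M is a pure solid — omitted from Q.)
Q = [A]³ / [G]³ = (0.40)³ / (2.4)³ = 0.00463
ΔG = RT ln(Q/Keq) = (8.314 J mol⁻¹ K⁻¹)(700 K) × ln(0.00463/0.045)
   = (5.820 kJ/mol)(-2.274) = -13.2 kJ/mol
ΔG < 0, so the forward reaction is spontaneous (proceeds forward).

ΔG = -13.2 kJ/mol; the forward reaction is spontaneous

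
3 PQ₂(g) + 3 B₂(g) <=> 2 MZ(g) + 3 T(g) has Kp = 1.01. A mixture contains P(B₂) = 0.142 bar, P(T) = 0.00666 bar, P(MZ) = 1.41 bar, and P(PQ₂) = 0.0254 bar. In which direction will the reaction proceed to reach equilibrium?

to the left

Qp = P(MZ)²·P(T)³ / (P(PQ₂)³·P(B₂)³) = (1.41)²·(0.00666)³ / ((0.0254)³·(0.142)³) = 12.5
Qp = 12.5 > Kp = 1.01, so the reverse reaction proceeds.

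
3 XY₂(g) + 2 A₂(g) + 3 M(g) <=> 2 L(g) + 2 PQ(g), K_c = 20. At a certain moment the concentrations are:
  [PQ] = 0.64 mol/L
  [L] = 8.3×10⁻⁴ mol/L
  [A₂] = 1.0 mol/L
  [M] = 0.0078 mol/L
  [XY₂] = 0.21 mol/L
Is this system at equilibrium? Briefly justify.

Q_c = [L]²·[PQ]² / ([XY₂]³·[A₂]²·[M]³) = (8.3×10⁻⁴)²·(0.64)² / ((0.21)³·(1.0)²·(0.0078)³) = 64
Q_c = 64 > K_c = 20: net reverse reaction.

no; Q > K, reaction proceeds in reverse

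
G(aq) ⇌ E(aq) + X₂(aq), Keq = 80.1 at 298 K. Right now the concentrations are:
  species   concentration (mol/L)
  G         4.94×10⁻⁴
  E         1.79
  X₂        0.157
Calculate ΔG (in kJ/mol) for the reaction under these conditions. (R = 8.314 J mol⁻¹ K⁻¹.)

ΔG = 4.86 kJ/mol

Q = [E]·[X₂] / [G] = (1.79)·(0.157) / (4.94×10⁻⁴) = 569
ΔG = RT ln(Q/Keq) = (8.314 J mol⁻¹ K⁻¹)(298 K) × ln(569/80.1)
   = (2.478 kJ/mol)(1.961) = 4.86 kJ/mol
ΔG > 0, so the forward reaction is non-spontaneous (proceeds in reverse).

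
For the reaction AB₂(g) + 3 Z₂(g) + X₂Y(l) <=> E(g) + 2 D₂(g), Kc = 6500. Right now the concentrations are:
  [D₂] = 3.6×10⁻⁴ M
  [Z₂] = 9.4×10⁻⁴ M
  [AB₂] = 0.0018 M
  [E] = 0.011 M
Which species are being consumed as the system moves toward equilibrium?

(X₂Y is a pure liquid — omitted from Qc.)
Qc = [E]·[D₂]² / ([AB₂]·[Z₂]³) = (0.011)·(3.6×10⁻⁴)² / ((0.0018)·(9.4×10⁻⁴)³) = 950
Qc = 950 < Kc = 6500: net forward reaction.

AB₂, Z₂, X₂Y (reactants)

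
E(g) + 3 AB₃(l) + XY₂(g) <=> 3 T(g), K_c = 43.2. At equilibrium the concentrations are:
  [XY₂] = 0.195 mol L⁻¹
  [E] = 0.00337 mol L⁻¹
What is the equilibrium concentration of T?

[T] = 0.305 mol L⁻¹

(AB₃ is a pure liquid — omitted from K_c.)
At equilibrium, K_c = [T]³ / ([E]·[XY₂]) = 43.2.
([T])³ / ((0.00337)·(0.195)) = 43.2
[T]³ = 0.0284 ⇒ [T] = 0.305 mol L⁻¹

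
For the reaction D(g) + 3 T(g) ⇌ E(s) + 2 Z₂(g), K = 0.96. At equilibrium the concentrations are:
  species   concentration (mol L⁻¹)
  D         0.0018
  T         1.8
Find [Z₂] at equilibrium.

(E is a pure solid — omitted from K.)
At equilibrium, K = [Z₂]² / ([D]·[T]³) = 0.96.
([Z₂])² / ((0.0018)·(1.8)³) = 0.96
[Z₂]² = 0.0101 ⇒ [Z₂] = 0.10 mol L⁻¹

[Z₂] = 0.10 mol L⁻¹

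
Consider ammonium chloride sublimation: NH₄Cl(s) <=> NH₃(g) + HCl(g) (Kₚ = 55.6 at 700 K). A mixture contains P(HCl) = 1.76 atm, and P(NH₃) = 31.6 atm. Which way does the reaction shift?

(NH₄Cl is a pure solid — omitted from Qₚ.)
Qₚ = P(NH₃)·P(HCl) = (31.6)·(1.76) = 55.6
Qₚ = 55.6 = Kₚ, so the system is already at equilibrium.

at equilibrium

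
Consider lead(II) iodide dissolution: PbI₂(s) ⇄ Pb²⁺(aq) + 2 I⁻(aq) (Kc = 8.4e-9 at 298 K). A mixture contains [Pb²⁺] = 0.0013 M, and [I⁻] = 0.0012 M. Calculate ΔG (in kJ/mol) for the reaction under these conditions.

ΔG = -3.72 kJ/mol

(PbI₂ is a pure solid — omitted from Qc.)
Qc = [Pb²⁺]·[I⁻]² = (0.0013)·(0.0012)² = 1.87e-9
ΔG = RT ln(Qc/Kc) = (8.314 J mol⁻¹ K⁻¹)(298 K) × ln(1.87e-9/8.4e-9)
   = (2.478 kJ/mol)(-1.502) = -3.72 kJ/mol
ΔG < 0, so the forward reaction is spontaneous (proceeds forward).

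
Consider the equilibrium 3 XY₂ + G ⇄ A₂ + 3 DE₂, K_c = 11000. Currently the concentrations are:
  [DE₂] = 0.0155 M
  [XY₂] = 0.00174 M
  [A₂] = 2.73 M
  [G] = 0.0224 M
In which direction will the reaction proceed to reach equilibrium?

Q_c = [A₂]·[DE₂]³ / ([XY₂]³·[G]) = (2.73)·(0.0155)³ / ((0.00174)³·(0.0224)) = 86200
Q_c = 86200 > K_c = 11000, so the reverse reaction proceeds.

reverse (toward reactants)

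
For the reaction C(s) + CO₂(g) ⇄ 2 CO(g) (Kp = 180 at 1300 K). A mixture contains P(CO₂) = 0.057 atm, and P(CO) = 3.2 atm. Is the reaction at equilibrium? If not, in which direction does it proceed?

(C is a pure solid — omitted from Qp.)
Qp = P(CO)² / P(CO₂) = (3.2)² / (0.057) = 180
Qp = 180 = Kp, so the system is already at equilibrium.

at equilibrium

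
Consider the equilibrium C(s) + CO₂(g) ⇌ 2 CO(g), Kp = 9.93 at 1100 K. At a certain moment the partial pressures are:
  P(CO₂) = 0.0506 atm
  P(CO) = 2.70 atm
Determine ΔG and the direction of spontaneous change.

(C is a pure solid — omitted from Qp.)
Qp = P(CO)² / P(CO₂) = (2.70)² / (0.0506) = 144
ΔG = RT ln(Qp/Kp) = (8.314 J mol⁻¹ K⁻¹)(1100 K) × ln(144/9.93)
   = (9.145 kJ/mol)(2.674) = 24.5 kJ/mol
ΔG > 0, so the forward reaction is non-spontaneous (proceeds in reverse).

ΔG = 24.5 kJ/mol; the forward reaction is non-spontaneous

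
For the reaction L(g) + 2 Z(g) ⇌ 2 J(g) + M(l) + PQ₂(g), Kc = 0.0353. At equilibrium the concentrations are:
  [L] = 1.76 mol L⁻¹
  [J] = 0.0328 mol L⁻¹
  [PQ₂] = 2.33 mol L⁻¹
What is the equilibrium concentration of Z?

[Z] = 0.201 mol L⁻¹

(M is a pure liquid — omitted from Kc.)
At equilibrium, Kc = [J]²·[PQ₂] / ([L]·[Z]²) = 0.0353.
(0.0328)²·(2.33) / ((1.76)·([Z])²) = 0.0353
[Z]² = 0.0403 ⇒ [Z] = 0.201 mol L⁻¹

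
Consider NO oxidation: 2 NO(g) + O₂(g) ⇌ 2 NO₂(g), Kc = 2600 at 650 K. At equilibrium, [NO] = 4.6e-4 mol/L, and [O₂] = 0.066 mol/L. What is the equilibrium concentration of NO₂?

At equilibrium, Kc = [NO₂]² / ([NO]²·[O₂]) = 2600.
([NO₂])² / ((4.6e-4)²·(0.066)) = 2600
[NO₂]² = 3.63e-5 ⇒ [NO₂] = 0.0060 mol/L

[NO₂] = 0.0060 mol/L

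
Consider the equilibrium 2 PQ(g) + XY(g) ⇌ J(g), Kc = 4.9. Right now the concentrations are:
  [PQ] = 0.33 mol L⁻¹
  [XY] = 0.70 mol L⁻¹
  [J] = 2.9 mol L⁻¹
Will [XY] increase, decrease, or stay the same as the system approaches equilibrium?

increase

Qc = [J] / ([PQ]²·[XY]) = (2.9) / ((0.33)²·(0.70)) = 38
Qc = 38 > Kc = 4.9: net reverse reaction.
XY is a reactant, so it increases.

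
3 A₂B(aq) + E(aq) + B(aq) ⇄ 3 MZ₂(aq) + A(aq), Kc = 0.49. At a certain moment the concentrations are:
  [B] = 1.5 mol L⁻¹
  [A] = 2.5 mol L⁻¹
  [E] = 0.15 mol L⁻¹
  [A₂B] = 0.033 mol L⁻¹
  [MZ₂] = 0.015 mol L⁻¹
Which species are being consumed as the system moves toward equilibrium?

MZ₂, A (products)

Qc = [MZ₂]³·[A] / ([A₂B]³·[E]·[B]) = (0.015)³·(2.5) / ((0.033)³·(0.15)·(1.5)) = 1.0
Qc = 1.0 > Kc = 0.49: net reverse reaction.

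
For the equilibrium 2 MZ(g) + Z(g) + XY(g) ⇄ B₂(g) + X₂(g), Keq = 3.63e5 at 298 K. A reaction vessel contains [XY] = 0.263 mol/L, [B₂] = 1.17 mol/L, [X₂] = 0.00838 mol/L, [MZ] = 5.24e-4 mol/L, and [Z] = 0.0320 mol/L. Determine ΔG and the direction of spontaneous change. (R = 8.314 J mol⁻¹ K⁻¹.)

ΔG = 6.09 kJ/mol; the forward reaction is non-spontaneous

Q = [B₂]·[X₂] / ([MZ]²·[Z]·[XY]) = (1.17)·(0.00838) / ((5.24e-4)²·(0.0320)·(0.263)) = 4.24e6
ΔG = RT ln(Q/Keq) = (8.314 J mol⁻¹ K⁻¹)(298 K) × ln(4.24e6/3.63e5)
   = (2.478 kJ/mol)(2.458) = 6.09 kJ/mol
ΔG > 0, so the forward reaction is non-spontaneous (proceeds in reverse).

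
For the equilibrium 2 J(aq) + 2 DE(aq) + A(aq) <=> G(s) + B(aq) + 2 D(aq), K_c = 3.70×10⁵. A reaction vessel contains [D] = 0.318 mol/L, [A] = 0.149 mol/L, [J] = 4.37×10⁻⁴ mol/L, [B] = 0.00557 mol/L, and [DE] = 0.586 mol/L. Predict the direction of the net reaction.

in the forward direction

(G is a pure solid — omitted from Q_c.)
Q_c = [B]·[D]² / ([J]²·[DE]²·[A]) = (0.00557)·(0.318)² / ((4.37×10⁻⁴)²·(0.586)²·(0.149)) = 57600
Q_c = 57600 < K_c = 3.70×10⁵, so the forward reaction proceeds.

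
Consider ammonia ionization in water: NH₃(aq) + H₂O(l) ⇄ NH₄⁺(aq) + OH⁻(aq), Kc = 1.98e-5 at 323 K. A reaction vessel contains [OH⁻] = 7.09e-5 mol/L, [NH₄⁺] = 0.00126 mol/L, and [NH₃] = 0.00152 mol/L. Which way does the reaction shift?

reverse (toward reactants)

(H₂O is a pure liquid — omitted from Qc.)
Qc = [NH₄⁺]·[OH⁻] / [NH₃] = (0.00126)·(7.09e-5) / (0.00152) = 5.88e-5
Qc = 5.88e-5 > Kc = 1.98e-5, so the reverse reaction proceeds.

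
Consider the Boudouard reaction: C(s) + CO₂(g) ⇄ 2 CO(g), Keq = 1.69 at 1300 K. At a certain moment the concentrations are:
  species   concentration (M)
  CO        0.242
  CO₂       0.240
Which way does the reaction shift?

toward products

(C is a pure solid — omitted from Q.)
Q = [CO]² / [CO₂] = (0.242)² / (0.240) = 0.244
Q = 0.244 < Keq = 1.69, so the forward reaction proceeds.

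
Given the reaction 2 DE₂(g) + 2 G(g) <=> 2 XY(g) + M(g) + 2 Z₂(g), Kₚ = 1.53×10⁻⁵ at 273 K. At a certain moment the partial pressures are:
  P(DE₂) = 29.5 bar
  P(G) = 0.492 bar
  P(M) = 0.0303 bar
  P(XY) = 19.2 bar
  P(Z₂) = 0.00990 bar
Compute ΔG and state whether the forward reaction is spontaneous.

ΔG = -2.45 kJ/mol; the forward reaction is spontaneous

Qₚ = P(XY)²·P(M)·P(Z₂)² / (P(DE₂)²·P(G)²) = (19.2)²·(0.0303)·(0.00990)² / ((29.5)²·(0.492)²) = 5.20×10⁻⁶
ΔG = RT ln(Qₚ/Kₚ) = (8.314 J mol⁻¹ K⁻¹)(273 K) × ln(5.20×10⁻⁶/1.53×10⁻⁵)
   = (2.270 kJ/mol)(-1.079) = -2.45 kJ/mol
ΔG < 0, so the forward reaction is spontaneous (proceeds forward).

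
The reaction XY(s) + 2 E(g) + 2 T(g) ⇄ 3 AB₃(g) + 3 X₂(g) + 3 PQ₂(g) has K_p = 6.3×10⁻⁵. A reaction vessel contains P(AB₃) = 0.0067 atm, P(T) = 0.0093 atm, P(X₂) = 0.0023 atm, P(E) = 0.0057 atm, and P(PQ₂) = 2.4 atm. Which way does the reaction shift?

(XY is a pure solid — omitted from Q_p.)
Q_p = P(AB₃)³·P(X₂)³·P(PQ₂)³ / (P(E)²·P(T)²) = (0.0067)³·(0.0023)³·(2.4)³ / ((0.0057)²·(0.0093)²) = 1.8×10⁻⁵
Q_p = 1.8×10⁻⁵ < K_p = 6.3×10⁻⁵, so the forward reaction proceeds.

forward (toward products)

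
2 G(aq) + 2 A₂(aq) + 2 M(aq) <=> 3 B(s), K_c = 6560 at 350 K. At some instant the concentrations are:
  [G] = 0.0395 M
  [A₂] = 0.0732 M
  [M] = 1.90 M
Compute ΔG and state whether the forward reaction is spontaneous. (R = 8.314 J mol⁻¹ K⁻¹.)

(B is a pure solid — omitted from Q_c.)
Q_c = 1 / ([G]²·[A₂]²·[M]²) = 1 / ((0.0395)²·(0.0732)²·(1.90)²) = 33100
ΔG = RT ln(Q_c/K_c) = (8.314 J mol⁻¹ K⁻¹)(350 K) × ln(33100/6560)
   = (2.910 kJ/mol)(1.619) = 4.71 kJ/mol
ΔG > 0, so the forward reaction is non-spontaneous (proceeds in reverse).

ΔG = 4.71 kJ/mol; the forward reaction is non-spontaneous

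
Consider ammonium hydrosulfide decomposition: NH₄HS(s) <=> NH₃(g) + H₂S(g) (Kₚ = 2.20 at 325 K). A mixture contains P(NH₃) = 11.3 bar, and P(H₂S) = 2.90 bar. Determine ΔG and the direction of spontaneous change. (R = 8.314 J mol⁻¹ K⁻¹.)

(NH₄HS is a pure solid — omitted from Qₚ.)
Qₚ = P(NH₃)·P(H₂S) = (11.3)·(2.90) = 32.8
ΔG = RT ln(Qₚ/Kₚ) = (8.314 J mol⁻¹ K⁻¹)(325 K) × ln(32.8/2.20)
   = (2.702 kJ/mol)(2.702) = 7.30 kJ/mol
ΔG > 0, so the forward reaction is non-spontaneous (proceeds in reverse).

ΔG = 7.30 kJ/mol; the forward reaction is non-spontaneous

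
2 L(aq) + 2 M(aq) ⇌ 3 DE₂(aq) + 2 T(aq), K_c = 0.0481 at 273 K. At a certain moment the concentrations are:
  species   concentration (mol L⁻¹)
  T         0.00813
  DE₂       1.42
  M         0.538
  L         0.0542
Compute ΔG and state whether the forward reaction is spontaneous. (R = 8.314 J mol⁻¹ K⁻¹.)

ΔG = 3.48 kJ/mol; the forward reaction is non-spontaneous

Q_c = [DE₂]³·[T]² / ([L]²·[M]²) = (1.42)³·(0.00813)² / ((0.0542)²·(0.538)²) = 0.223
ΔG = RT ln(Q_c/K_c) = (8.314 J mol⁻¹ K⁻¹)(273 K) × ln(0.223/0.0481)
   = (2.270 kJ/mol)(1.534) = 3.48 kJ/mol
ΔG > 0, so the forward reaction is non-spontaneous (proceeds in reverse).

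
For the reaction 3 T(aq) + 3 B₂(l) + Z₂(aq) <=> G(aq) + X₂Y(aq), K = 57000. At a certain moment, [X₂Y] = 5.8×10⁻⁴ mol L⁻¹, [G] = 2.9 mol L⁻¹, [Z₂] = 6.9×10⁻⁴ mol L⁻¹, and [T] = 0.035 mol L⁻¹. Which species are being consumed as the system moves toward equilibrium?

none (at equilibrium)

(B₂ is a pure liquid — omitted from Q.)
Q = [G]·[X₂Y] / ([T]³·[Z₂]) = (2.9)·(5.8×10⁻⁴) / ((0.035)³·(6.9×10⁻⁴)) = 57000
Q = 57000 = K; the system is at equilibrium.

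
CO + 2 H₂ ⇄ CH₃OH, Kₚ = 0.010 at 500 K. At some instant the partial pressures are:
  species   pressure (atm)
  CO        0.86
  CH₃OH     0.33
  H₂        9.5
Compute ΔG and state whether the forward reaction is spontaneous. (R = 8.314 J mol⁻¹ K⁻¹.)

Qₚ = P(CH₃OH) / (P(CO)·P(H₂)²) = (0.33) / ((0.86)·(9.5)²) = 0.00425
ΔG = RT ln(Qₚ/Kₚ) = (8.314 J mol⁻¹ K⁻¹)(500 K) × ln(0.00425/0.010)
   = (4.157 kJ/mol)(-0.8557) = -3.56 kJ/mol
ΔG < 0, so the forward reaction is spontaneous (proceeds forward).

ΔG = -3.56 kJ/mol; the forward reaction is spontaneous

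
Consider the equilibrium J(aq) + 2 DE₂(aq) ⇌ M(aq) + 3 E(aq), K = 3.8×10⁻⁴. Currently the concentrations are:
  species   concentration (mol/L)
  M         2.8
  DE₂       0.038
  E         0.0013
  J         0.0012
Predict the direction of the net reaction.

toward reactants

Q = [M]·[E]³ / ([J]·[DE₂]²) = (2.8)·(0.0013)³ / ((0.0012)·(0.038)²) = 0.0036
Q = 0.0036 > K = 3.8×10⁻⁴, so the reverse reaction proceeds.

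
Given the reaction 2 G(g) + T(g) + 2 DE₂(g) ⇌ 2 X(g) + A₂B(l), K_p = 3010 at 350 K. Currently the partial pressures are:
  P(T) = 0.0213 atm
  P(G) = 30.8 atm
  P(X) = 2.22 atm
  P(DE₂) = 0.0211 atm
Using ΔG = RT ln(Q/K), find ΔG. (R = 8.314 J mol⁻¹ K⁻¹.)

ΔG = -4.96 kJ/mol

(A₂B is a pure liquid — omitted from Q_p.)
Q_p = P(X)² / (P(G)²·P(T)·P(DE₂)²) = (2.22)² / ((30.8)²·(0.0213)·(0.0211)²) = 548
ΔG = RT ln(Q_p/K_p) = (8.314 J mol⁻¹ K⁻¹)(350 K) × ln(548/3010)
   = (2.910 kJ/mol)(-1.703) = -4.96 kJ/mol
ΔG < 0, so the forward reaction is spontaneous (proceeds forward).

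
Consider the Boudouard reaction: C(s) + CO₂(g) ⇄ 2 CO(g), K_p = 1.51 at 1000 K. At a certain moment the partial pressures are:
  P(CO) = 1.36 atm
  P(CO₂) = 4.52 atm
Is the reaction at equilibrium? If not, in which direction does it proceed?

(C is a pure solid — omitted from Q_p.)
Q_p = P(CO)² / P(CO₂) = (1.36)² / (4.52) = 0.409
Q_p = 0.409 < K_p = 1.51, so the forward reaction proceeds.

toward products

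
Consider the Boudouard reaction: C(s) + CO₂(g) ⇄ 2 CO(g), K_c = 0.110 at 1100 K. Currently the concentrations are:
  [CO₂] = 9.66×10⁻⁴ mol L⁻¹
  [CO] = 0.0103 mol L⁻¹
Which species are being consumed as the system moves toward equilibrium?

(C is a pure solid — omitted from Q_c.)
Q_c = [CO]² / [CO₂] = (0.0103)² / (9.66×10⁻⁴) = 0.110
Q_c = 0.110 = K_c; the system is at equilibrium.

none (at equilibrium)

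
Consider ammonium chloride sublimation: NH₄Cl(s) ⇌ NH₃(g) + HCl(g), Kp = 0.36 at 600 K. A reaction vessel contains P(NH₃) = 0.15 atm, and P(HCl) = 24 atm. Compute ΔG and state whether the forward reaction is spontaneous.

(NH₄Cl is a pure solid — omitted from Qp.)
Qp = P(NH₃)·P(HCl) = (0.15)·(24) = 3.60
ΔG = RT ln(Qp/Kp) = (8.314 J mol⁻¹ K⁻¹)(600 K) × ln(3.60/0.36)
   = (4.988 kJ/mol)(2.303) = 11.5 kJ/mol
ΔG > 0, so the forward reaction is non-spontaneous (proceeds in reverse).

ΔG = 11.5 kJ/mol; the forward reaction is non-spontaneous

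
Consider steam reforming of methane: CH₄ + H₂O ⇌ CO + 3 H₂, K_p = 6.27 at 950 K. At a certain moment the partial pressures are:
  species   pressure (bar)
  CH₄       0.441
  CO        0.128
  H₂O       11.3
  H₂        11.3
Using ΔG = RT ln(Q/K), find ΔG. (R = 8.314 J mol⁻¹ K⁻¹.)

ΔG = 14.0 kJ/mol

Q_p = P(CO)·P(H₂)³ / (P(CH₄)·P(H₂O)) = (0.128)·(11.3)³ / ((0.441)·(11.3)) = 37.1
ΔG = RT ln(Q_p/K_p) = (8.314 J mol⁻¹ K⁻¹)(950 K) × ln(37.1/6.27)
   = (7.898 kJ/mol)(1.778) = 14.0 kJ/mol
ΔG > 0, so the forward reaction is non-spontaneous (proceeds in reverse).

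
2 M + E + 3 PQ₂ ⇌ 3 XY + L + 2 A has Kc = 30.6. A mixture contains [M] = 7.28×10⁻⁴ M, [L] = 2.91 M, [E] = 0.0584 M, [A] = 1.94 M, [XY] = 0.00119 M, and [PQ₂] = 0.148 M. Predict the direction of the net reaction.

Qc = [XY]³·[L]·[A]² / ([M]²·[E]·[PQ₂]³) = (0.00119)³·(2.91)·(1.94)² / ((7.28×10⁻⁴)²·(0.0584)·(0.148)³) = 184
Qc = 184 > Kc = 30.6, so the reverse reaction proceeds.

toward reactants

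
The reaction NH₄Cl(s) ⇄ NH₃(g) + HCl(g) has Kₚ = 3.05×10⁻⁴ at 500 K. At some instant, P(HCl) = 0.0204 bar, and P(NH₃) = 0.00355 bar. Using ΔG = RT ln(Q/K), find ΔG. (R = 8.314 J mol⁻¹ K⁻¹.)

ΔG = -5.98 kJ/mol

(NH₄Cl is a pure solid — omitted from Qₚ.)
Qₚ = P(NH₃)·P(HCl) = (0.00355)·(0.0204) = 7.24×10⁻⁵
ΔG = RT ln(Qₚ/Kₚ) = (8.314 J mol⁻¹ K⁻¹)(500 K) × ln(7.24×10⁻⁵/3.05×10⁻⁴)
   = (4.157 kJ/mol)(-1.438) = -5.98 kJ/mol
ΔG < 0, so the forward reaction is spontaneous (proceeds forward).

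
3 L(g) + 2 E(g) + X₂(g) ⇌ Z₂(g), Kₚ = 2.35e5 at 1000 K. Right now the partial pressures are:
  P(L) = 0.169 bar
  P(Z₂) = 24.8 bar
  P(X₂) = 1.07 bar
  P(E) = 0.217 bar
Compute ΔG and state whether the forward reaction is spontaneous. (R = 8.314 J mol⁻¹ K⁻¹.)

ΔG = -6.94 kJ/mol; the forward reaction is spontaneous

Qₚ = P(Z₂) / (P(L)³·P(E)²·P(X₂)) = (24.8) / ((0.169)³·(0.217)²·(1.07)) = 1.02e5
ΔG = RT ln(Qₚ/Kₚ) = (8.314 J mol⁻¹ K⁻¹)(1000 K) × ln(1.02e5/2.35e5)
   = (8.314 kJ/mol)(-0.8346) = -6.94 kJ/mol
ΔG < 0, so the forward reaction is spontaneous (proceeds forward).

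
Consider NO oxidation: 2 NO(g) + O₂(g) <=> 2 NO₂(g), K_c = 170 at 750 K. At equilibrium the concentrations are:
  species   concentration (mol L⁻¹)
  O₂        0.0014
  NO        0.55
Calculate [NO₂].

At equilibrium, K_c = [NO₂]² / ([NO]²·[O₂]) = 170.
([NO₂])² / ((0.55)²·(0.0014)) = 170
[NO₂]² = 0.0720 ⇒ [NO₂] = 0.27 mol L⁻¹

[NO₂] = 0.27 mol L⁻¹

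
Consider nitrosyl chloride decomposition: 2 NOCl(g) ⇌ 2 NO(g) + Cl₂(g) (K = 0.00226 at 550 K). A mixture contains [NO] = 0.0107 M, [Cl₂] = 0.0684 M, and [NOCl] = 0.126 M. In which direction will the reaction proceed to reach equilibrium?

Q = [NO]²·[Cl₂] / [NOCl]² = (0.0107)²·(0.0684) / (0.126)² = 4.93e-4
Q = 4.93e-4 < K = 0.00226, so the forward reaction proceeds.

toward products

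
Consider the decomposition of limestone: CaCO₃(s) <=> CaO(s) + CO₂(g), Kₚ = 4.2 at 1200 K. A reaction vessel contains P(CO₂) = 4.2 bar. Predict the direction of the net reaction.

neither direction; the system is at equilibrium

(CaCO₃, CaO are pure solids — omitted from Qₚ.)
Qₚ = P(CO₂) = 4.2
Qₚ = 4.2 = Kₚ, so the system is already at equilibrium.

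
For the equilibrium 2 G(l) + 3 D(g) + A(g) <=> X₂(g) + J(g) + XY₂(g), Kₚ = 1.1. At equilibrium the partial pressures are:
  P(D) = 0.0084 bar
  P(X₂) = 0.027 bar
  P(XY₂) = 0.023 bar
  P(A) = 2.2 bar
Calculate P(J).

P(J) = 0.0023 bar

(G is a pure liquid — omitted from Kₚ.)
At equilibrium, Kₚ = P(X₂)·P(J)·P(XY₂) / (P(D)³·P(A)) = 1.1.
(0.027)·(P(J))·(0.023) / ((0.0084)³·(2.2)) = 1.1
P(J) = 0.00231 = 0.0023 bar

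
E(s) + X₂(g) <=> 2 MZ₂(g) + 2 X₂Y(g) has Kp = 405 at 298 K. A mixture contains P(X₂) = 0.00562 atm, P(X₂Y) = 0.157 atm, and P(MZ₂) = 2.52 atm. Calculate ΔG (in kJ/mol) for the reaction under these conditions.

ΔG = -6.63 kJ/mol

(E is a pure solid — omitted from Qp.)
Qp = P(MZ₂)²·P(X₂Y)² / P(X₂) = (2.52)²·(0.157)² / (0.00562) = 27.9
ΔG = RT ln(Qp/Kp) = (8.314 J mol⁻¹ K⁻¹)(298 K) × ln(27.9/405)
   = (2.478 kJ/mol)(-2.675) = -6.63 kJ/mol
ΔG < 0, so the forward reaction is spontaneous (proceeds forward).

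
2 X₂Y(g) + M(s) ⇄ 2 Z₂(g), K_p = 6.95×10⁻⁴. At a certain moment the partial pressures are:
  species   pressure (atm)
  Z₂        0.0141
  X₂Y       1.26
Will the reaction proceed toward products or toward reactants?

toward products

(M is a pure solid — omitted from Q_p.)
Q_p = P(Z₂)² / P(X₂Y)² = (0.0141)² / (1.26)² = 1.25×10⁻⁴
Q_p = 1.25×10⁻⁴ < K_p = 6.95×10⁻⁴, so the forward reaction proceeds.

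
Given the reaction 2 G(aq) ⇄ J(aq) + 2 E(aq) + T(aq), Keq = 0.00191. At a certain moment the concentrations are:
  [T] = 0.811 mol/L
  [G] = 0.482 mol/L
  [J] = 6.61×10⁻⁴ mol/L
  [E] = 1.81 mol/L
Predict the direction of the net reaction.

in the reverse direction

Q = [J]·[E]²·[T] / [G]² = (6.61×10⁻⁴)·(1.81)²·(0.811) / (0.482)² = 0.00756
Q = 0.00756 > Keq = 0.00191, so the reverse reaction proceeds.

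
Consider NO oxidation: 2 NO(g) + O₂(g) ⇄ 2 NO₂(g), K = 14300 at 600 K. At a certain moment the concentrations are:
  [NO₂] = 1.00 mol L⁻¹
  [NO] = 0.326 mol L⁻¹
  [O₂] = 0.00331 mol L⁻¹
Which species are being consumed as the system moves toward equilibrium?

NO, O₂ (reactants)

Q = [NO₂]² / ([NO]²·[O₂]) = (1.00)² / ((0.326)²·(0.00331)) = 2840
Q = 2840 < K = 14300: net forward reaction.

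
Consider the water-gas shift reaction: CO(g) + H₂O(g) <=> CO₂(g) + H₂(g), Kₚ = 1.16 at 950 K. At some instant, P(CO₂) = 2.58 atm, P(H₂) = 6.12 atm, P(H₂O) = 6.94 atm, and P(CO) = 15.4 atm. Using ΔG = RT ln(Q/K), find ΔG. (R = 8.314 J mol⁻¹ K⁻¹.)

ΔG = -16.3 kJ/mol

Qₚ = P(CO₂)·P(H₂) / (P(CO)·P(H₂O)) = (2.58)·(6.12) / ((15.4)·(6.94)) = 0.148
ΔG = RT ln(Qₚ/Kₚ) = (8.314 J mol⁻¹ K⁻¹)(950 K) × ln(0.148/1.16)
   = (7.898 kJ/mol)(-2.059) = -16.3 kJ/mol
ΔG < 0, so the forward reaction is spontaneous (proceeds forward).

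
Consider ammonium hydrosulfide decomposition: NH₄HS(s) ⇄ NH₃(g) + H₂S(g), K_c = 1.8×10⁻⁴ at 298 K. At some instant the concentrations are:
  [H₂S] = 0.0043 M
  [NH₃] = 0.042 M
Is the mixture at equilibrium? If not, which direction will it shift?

yes, at equilibrium

(NH₄HS is a pure solid — omitted from Q_c.)
Q_c = [NH₃]·[H₂S] = (0.042)·(0.0043) = 1.8×10⁻⁴
Q_c = 1.8×10⁻⁴ = K_c; the system is at equilibrium.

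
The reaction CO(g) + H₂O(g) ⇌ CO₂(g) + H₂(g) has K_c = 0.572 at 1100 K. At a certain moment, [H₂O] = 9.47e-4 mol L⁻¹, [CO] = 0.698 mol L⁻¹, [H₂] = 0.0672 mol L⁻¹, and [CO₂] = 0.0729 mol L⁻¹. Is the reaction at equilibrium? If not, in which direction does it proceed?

Q_c = [CO₂]·[H₂] / ([CO]·[H₂O]) = (0.0729)·(0.0672) / ((0.698)·(9.47e-4)) = 7.41
Q_c = 7.41 > K_c = 0.572, so the reverse reaction proceeds.

in the reverse direction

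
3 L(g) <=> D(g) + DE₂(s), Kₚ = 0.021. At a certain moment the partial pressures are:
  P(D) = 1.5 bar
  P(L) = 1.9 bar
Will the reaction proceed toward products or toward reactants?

reverse (toward reactants)

(DE₂ is a pure solid — omitted from Qₚ.)
Qₚ = P(D) / P(L)³ = (1.5) / (1.9)³ = 0.22
Qₚ = 0.22 > Kₚ = 0.021, so the reverse reaction proceeds.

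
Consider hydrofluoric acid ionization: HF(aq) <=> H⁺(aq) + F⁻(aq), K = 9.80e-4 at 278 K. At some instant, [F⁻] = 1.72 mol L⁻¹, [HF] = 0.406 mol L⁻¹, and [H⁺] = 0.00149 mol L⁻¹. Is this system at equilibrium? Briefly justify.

Q = [H⁺]·[F⁻] / [HF] = (0.00149)·(1.72) / (0.406) = 0.00631
Q = 0.00631 > K = 9.80e-4: net reverse reaction.

no; Q > K, reaction proceeds in reverse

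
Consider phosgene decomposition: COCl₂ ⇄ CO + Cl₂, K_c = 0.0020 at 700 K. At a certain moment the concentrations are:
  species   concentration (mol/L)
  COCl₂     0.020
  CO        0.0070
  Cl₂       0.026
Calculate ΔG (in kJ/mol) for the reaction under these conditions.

ΔG = 8.82 kJ/mol

Q_c = [CO]·[Cl₂] / [COCl₂] = (0.0070)·(0.026) / (0.020) = 0.00910
ΔG = RT ln(Q_c/K_c) = (8.314 J mol⁻¹ K⁻¹)(700 K) × ln(0.00910/0.0020)
   = (5.820 kJ/mol)(1.515) = 8.82 kJ/mol
ΔG > 0, so the forward reaction is non-spontaneous (proceeds in reverse).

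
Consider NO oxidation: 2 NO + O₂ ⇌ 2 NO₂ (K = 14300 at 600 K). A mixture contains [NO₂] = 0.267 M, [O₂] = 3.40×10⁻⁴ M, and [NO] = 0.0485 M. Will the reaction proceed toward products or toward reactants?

in the reverse direction

Q = [NO₂]² / ([NO]²·[O₂]) = (0.267)² / ((0.0485)²·(3.40×10⁻⁴)) = 89100
Q = 89100 > K = 14300, so the reverse reaction proceeds.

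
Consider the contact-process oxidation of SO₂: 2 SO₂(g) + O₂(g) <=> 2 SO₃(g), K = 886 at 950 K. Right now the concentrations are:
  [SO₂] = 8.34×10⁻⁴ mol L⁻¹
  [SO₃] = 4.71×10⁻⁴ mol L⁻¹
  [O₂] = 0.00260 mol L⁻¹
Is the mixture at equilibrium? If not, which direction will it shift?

no; Q < K, reaction proceeds forward

Q = [SO₃]² / ([SO₂]²·[O₂]) = (4.71×10⁻⁴)² / ((8.34×10⁻⁴)²·(0.00260)) = 123
Q = 123 < K = 886: net forward reaction.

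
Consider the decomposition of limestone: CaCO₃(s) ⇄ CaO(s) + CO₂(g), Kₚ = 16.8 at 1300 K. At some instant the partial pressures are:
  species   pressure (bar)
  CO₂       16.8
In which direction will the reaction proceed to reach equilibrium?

(CaCO₃, CaO are pure solids — omitted from Qₚ.)
Qₚ = P(CO₂) = 16.8
Qₚ = 16.8 = Kₚ, so the system is already at equilibrium.

at equilibrium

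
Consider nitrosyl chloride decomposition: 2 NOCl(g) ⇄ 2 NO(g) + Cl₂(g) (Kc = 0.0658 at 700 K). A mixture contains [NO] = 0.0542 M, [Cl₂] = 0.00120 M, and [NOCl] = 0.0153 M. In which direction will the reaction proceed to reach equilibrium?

Qc = [NO]²·[Cl₂] / [NOCl]² = (0.0542)²·(0.00120) / (0.0153)² = 0.0151
Qc = 0.0151 < Kc = 0.0658, so the forward reaction proceeds.

forward (toward products)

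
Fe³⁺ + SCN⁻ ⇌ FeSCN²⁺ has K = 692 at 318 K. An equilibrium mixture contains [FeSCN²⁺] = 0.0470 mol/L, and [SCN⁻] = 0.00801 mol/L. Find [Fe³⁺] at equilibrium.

[Fe³⁺] = 0.00848 mol/L

At equilibrium, K = [FeSCN²⁺] / ([Fe³⁺]·[SCN⁻]) = 692.
(0.0470) / (([Fe³⁺])·(0.00801)) = 692
[Fe³⁺] = 0.00848 mol/L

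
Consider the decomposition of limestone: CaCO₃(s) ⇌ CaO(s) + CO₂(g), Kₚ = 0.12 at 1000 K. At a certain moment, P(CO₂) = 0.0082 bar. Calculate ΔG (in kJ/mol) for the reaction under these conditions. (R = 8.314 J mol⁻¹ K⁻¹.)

ΔG = -22.3 kJ/mol

(CaCO₃, CaO are pure solids — omitted from Qₚ.)
Qₚ = P(CO₂) = 0.00820
ΔG = RT ln(Qₚ/Kₚ) = (8.314 J mol⁻¹ K⁻¹)(1000 K) × ln(0.00820/0.12)
   = (8.314 kJ/mol)(-2.683) = -22.3 kJ/mol
ΔG < 0, so the forward reaction is spontaneous (proceeds forward).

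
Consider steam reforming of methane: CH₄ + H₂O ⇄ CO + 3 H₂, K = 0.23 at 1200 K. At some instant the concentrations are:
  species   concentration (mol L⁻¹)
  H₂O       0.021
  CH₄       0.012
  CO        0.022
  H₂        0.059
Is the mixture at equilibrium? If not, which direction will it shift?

no; Q < K, reaction proceeds forward

Q = [CO]·[H₂]³ / ([CH₄]·[H₂O]) = (0.022)·(0.059)³ / ((0.012)·(0.021)) = 0.018
Q = 0.018 < K = 0.23: net forward reaction.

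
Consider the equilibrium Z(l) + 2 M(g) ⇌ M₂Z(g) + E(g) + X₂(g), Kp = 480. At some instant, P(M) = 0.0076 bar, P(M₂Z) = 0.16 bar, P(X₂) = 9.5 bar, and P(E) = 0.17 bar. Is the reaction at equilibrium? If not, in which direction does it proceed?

toward reactants

(Z is a pure liquid — omitted from Qp.)
Qp = P(M₂Z)·P(E)·P(X₂) / P(M)² = (0.16)·(0.17)·(9.5) / (0.0076)² = 4500
Qp = 4500 > Kp = 480, so the reverse reaction proceeds.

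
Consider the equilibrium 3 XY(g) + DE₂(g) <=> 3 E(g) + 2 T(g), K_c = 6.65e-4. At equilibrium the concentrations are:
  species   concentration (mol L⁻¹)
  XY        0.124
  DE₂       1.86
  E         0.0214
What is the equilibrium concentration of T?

[T] = 0.491 mol L⁻¹

At equilibrium, K_c = [E]³·[T]² / ([XY]³·[DE₂]) = 6.65e-4.
(0.0214)³·([T])² / ((0.124)³·(1.86)) = 6.65e-4
[T]² = 0.241 ⇒ [T] = 0.491 mol L⁻¹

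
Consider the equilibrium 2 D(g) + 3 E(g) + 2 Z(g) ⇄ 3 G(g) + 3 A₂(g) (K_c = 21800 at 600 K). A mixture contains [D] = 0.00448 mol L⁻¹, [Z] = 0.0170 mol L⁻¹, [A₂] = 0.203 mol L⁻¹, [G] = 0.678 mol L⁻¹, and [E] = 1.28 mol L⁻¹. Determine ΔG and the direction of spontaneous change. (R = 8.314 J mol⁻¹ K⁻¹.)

ΔG = 11.4 kJ/mol; the forward reaction is non-spontaneous

Q_c = [G]³·[A₂]³ / ([D]²·[E]³·[Z]²) = (0.678)³·(0.203)³ / ((0.00448)²·(1.28)³·(0.0170)²) = 2.14×10⁵
ΔG = RT ln(Q_c/K_c) = (8.314 J mol⁻¹ K⁻¹)(600 K) × ln(2.14×10⁵/21800)
   = (4.988 kJ/mol)(2.284) = 11.4 kJ/mol
ΔG > 0, so the forward reaction is non-spontaneous (proceeds in reverse).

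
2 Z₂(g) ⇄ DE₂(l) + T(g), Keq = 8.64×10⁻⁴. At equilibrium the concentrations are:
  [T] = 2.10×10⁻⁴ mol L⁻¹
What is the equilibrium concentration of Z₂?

[Z₂] = 0.493 mol L⁻¹

(DE₂ is a pure liquid — omitted from Keq.)
At equilibrium, Keq = [T] / [Z₂]² = 8.64×10⁻⁴.
(2.10×10⁻⁴) / ([Z₂])² = 8.64×10⁻⁴
[Z₂]² = 0.243 ⇒ [Z₂] = 0.493 mol L⁻¹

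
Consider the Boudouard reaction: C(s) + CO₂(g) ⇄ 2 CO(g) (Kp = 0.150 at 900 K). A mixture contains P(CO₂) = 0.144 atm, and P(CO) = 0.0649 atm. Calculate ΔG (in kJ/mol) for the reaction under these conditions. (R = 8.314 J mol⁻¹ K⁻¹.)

(C is a pure solid — omitted from Qp.)
Qp = P(CO)² / P(CO₂) = (0.0649)² / (0.144) = 0.0293
ΔG = RT ln(Qp/Kp) = (8.314 J mol⁻¹ K⁻¹)(900 K) × ln(0.0293/0.150)
   = (7.483 kJ/mol)(-1.633) = -12.2 kJ/mol
ΔG < 0, so the forward reaction is spontaneous (proceeds forward).

ΔG = -12.2 kJ/mol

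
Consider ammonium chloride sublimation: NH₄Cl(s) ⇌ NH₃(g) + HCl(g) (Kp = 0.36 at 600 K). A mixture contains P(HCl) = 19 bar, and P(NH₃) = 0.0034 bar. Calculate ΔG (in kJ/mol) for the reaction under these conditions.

(NH₄Cl is a pure solid — omitted from Qp.)
Qp = P(NH₃)·P(HCl) = (0.0034)·(19) = 0.0646
ΔG = RT ln(Qp/Kp) = (8.314 J mol⁻¹ K⁻¹)(600 K) × ln(0.0646/0.36)
   = (4.988 kJ/mol)(-1.718) = -8.57 kJ/mol
ΔG < 0, so the forward reaction is spontaneous (proceeds forward).

ΔG = -8.57 kJ/mol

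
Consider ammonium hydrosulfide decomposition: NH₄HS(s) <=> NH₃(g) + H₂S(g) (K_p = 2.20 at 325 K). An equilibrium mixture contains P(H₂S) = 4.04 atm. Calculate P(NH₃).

(NH₄HS is a pure solid — omitted from K_p.)
At equilibrium, K_p = P(NH₃)·P(H₂S) = 2.20.
(P(NH₃))·(4.04) = 2.20
P(NH₃) = 0.545 atm

P(NH₃) = 0.545 atm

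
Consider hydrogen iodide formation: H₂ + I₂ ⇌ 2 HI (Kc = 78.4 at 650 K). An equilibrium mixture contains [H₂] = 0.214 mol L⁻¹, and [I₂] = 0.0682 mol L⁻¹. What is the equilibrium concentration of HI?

At equilibrium, Kc = [HI]² / ([H₂]·[I₂]) = 78.4.
([HI])² / ((0.214)·(0.0682)) = 78.4
[HI]² = 1.14 ⇒ [HI] = 1.07 mol L⁻¹

[HI] = 1.07 mol L⁻¹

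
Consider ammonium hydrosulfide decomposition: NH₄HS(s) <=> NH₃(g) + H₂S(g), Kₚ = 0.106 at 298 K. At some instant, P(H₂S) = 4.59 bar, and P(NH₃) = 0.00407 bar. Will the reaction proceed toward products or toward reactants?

to the right

(NH₄HS is a pure solid — omitted from Qₚ.)
Qₚ = P(NH₃)·P(H₂S) = (0.00407)·(4.59) = 0.0187
Qₚ = 0.0187 < Kₚ = 0.106, so the forward reaction proceeds.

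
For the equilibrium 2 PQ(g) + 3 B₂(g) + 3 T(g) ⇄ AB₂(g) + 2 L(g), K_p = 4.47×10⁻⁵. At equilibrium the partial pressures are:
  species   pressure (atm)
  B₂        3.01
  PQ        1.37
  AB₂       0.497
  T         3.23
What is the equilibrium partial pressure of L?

At equilibrium, K_p = P(AB₂)·P(L)² / (P(PQ)²·P(B₂)³·P(T)³) = 4.47×10⁻⁵.
(0.497)·(P(L))² / ((1.37)²·(3.01)³·(3.23)³) = 4.47×10⁻⁵
P(L)² = 0.155 ⇒ P(L) = 0.394 atm

P(L) = 0.394 atm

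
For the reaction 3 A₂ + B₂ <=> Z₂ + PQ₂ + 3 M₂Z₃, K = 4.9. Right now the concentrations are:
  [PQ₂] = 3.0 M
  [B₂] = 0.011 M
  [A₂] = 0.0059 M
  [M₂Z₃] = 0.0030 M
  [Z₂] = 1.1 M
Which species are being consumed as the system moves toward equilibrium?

Z₂, PQ₂, M₂Z₃ (products)

Q = [Z₂]·[PQ₂]·[M₂Z₃]³ / ([A₂]³·[B₂]) = (1.1)·(3.0)·(0.0030)³ / ((0.0059)³·(0.011)) = 39
Q = 39 > K = 4.9: net reverse reaction.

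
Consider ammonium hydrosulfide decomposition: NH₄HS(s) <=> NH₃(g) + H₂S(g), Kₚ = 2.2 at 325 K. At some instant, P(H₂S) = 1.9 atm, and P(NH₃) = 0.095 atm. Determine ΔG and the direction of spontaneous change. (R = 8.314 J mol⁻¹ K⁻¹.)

ΔG = -6.76 kJ/mol; the forward reaction is spontaneous

(NH₄HS is a pure solid — omitted from Qₚ.)
Qₚ = P(NH₃)·P(H₂S) = (0.095)·(1.9) = 0.180
ΔG = RT ln(Qₚ/Kₚ) = (8.314 J mol⁻¹ K⁻¹)(325 K) × ln(0.180/2.2)
   = (2.702 kJ/mol)(-2.503) = -6.76 kJ/mol
ΔG < 0, so the forward reaction is spontaneous (proceeds forward).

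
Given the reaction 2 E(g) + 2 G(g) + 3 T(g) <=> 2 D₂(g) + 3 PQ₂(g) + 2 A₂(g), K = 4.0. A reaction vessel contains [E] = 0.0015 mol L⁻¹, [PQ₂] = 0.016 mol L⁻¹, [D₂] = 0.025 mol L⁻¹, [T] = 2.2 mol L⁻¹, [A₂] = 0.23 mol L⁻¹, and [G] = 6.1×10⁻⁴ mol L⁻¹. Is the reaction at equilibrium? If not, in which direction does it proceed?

Q = [D₂]²·[PQ₂]³·[A₂]² / ([E]²·[G]²·[T]³) = (0.025)²·(0.016)³·(0.23)² / ((0.0015)²·(6.1×10⁻⁴)²·(2.2)³) = 15
Q = 15 > K = 4.0, so the reverse reaction proceeds.

in the reverse direction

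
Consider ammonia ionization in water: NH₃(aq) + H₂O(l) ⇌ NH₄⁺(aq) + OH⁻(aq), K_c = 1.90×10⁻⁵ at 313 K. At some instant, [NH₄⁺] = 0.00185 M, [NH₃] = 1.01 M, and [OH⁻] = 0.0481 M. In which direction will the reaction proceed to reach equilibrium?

reverse (toward reactants)

(H₂O is a pure liquid — omitted from Q_c.)
Q_c = [NH₄⁺]·[OH⁻] / [NH₃] = (0.00185)·(0.0481) / (1.01) = 8.81×10⁻⁵
Q_c = 8.81×10⁻⁵ > K_c = 1.90×10⁻⁵, so the reverse reaction proceeds.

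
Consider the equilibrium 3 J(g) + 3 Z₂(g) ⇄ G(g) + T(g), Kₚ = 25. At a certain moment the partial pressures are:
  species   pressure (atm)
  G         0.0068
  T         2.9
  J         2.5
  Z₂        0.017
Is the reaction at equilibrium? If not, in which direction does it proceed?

Qₚ = P(G)·P(T) / (P(J)³·P(Z₂)³) = (0.0068)·(2.9) / ((2.5)³·(0.017)³) = 260
Qₚ = 260 > Kₚ = 25, so the reverse reaction proceeds.

in the reverse direction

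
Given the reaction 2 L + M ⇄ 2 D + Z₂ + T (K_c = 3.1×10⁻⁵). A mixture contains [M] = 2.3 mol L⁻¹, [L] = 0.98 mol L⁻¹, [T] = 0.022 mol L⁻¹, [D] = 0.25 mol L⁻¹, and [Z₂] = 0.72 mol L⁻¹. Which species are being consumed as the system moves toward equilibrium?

D, Z₂, T (products)

Q_c = [D]²·[Z₂]·[T] / ([L]²·[M]) = (0.25)²·(0.72)·(0.022) / ((0.98)²·(2.3)) = 4.5×10⁻⁴
Q_c = 4.5×10⁻⁴ > K_c = 3.1×10⁻⁵: net reverse reaction.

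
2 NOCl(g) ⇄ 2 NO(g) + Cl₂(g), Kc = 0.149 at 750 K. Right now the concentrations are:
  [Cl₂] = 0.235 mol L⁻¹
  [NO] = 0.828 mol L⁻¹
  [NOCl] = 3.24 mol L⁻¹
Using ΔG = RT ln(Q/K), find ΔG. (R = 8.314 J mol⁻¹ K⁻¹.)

Qc = [NO]²·[Cl₂] / [NOCl]² = (0.828)²·(0.235) / (3.24)² = 0.0153
ΔG = RT ln(Qc/Kc) = (8.314 J mol⁻¹ K⁻¹)(750 K) × ln(0.0153/0.149)
   = (6.236 kJ/mol)(-2.276) = -14.2 kJ/mol
ΔG < 0, so the forward reaction is spontaneous (proceeds forward).

ΔG = -14.2 kJ/mol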